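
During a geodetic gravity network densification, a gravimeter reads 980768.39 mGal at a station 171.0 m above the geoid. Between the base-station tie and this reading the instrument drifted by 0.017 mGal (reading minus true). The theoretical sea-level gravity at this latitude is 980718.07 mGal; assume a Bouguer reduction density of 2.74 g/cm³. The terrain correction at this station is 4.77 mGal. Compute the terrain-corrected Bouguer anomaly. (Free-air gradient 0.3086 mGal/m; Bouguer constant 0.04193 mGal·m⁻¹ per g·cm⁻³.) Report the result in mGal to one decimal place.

Drift-corrected reading = 980768.39 − (0.017) = 980768.373 mGal
Free-air correction = 0.3086 × 171.0 = 52.77 mGal
Free-air anomaly = 980768.373 − 980718.07 + (52.77) = 103.073 mGal
Bouguer slab correction = 0.04193 × 2.74 × 171.0 = 19.65 mGal
Simple Bouguer anomaly = 103.073 − (19.65) = 83.423 mGal
Complete Bouguer anomaly = 83.423 + 4.77 = 88.193 mGal

88.2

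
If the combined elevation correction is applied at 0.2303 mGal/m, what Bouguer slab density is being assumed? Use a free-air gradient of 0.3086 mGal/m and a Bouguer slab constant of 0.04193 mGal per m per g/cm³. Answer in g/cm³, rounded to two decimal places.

1.87

0.2303 = 0.3086 − 0.04193 × ρ
ρ = (0.3086 − 0.2303) / 0.04193 = 1.87 g/cm³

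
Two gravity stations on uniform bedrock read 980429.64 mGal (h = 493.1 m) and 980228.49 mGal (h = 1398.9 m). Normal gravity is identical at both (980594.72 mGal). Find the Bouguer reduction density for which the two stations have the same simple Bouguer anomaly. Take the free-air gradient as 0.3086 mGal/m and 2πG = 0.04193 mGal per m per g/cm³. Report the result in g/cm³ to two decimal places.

Δg_obs = 980228.49 − 980429.64 = -201.15 mGal over Δh = 1398.9 − 493.1 = 905.8 m
Equal Bouguer anomalies ⇒ Δg_obs + (0.3086 − 0.04193ρ)·Δh = 0
0.3086 − 0.04193ρ = −Δg_obs/Δh = 0.22207
ρ = (0.3086 − 0.22207) / 0.04193 = 2.06 g/cm³

2.06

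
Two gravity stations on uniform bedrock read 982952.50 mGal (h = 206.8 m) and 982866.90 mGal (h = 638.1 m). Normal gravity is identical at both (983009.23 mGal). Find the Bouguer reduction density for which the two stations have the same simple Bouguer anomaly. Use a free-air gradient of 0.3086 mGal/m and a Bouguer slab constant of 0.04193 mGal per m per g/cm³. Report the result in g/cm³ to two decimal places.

2.63

Δg_obs = 982866.90 − 982952.50 = -85.60 mGal over Δh = 638.1 − 206.8 = 431.3 m
Equal Bouguer anomalies ⇒ Δg_obs + (0.3086 − 0.04193ρ)·Δh = 0
0.3086 − 0.04193ρ = −Δg_obs/Δh = 0.19847
ρ = (0.3086 − 0.19847) / 0.04193 = 2.63 g/cm³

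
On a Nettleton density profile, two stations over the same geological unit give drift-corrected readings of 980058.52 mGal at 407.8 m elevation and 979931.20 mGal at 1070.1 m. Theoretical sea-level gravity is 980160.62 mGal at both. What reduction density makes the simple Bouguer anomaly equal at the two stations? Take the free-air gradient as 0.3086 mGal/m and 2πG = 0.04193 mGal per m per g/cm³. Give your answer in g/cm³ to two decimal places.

Δg_obs = 979931.20 − 980058.52 = -127.32 mGal over Δh = 1070.1 − 407.8 = 662.3 m
Equal Bouguer anomalies ⇒ Δg_obs + (0.3086 − 0.04193ρ)·Δh = 0
0.3086 − 0.04193ρ = −Δg_obs/Δh = 0.19224
ρ = (0.3086 − 0.19224) / 0.04193 = 2.78 g/cm³

2.78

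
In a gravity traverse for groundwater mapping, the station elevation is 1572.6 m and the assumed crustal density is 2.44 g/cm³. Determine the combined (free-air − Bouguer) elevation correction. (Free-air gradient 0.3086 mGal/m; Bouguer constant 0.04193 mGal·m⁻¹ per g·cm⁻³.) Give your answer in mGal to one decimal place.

Combined gradient = 0.3086 − 0.04193 × 2.44 = 0.2062908 mGal/m
Combined elevation correction = 0.2062908 × 1572.6 = 324.4 mGal

324.4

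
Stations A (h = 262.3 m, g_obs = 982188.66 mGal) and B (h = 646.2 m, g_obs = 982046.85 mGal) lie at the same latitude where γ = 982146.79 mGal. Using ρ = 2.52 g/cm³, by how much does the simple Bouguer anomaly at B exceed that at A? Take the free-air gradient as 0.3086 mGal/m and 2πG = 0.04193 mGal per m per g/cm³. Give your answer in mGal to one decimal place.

Δg_SB(A) = 982188.66 − 982146.79 + 0.3086×262.3 − 0.04193×2.52×262.3 = 95.10 mGal
Δg_SB(B) = 982046.85 − 982146.79 + 0.3086×646.2 − 0.04193×2.52×646.2 = 31.20 mGal
Difference = 31.20 − (95.10) = -63.90 mGal

-63.9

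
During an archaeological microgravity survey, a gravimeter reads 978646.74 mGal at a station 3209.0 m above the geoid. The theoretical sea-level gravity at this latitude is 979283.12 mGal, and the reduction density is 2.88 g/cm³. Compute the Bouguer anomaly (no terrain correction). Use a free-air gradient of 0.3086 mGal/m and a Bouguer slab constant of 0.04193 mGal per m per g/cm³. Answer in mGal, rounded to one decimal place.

Free-air correction = 0.3086 × 3209.0 = 990.30 mGal
Free-air anomaly = 978646.74 − 979283.12 + (990.30) = 353.92 mGal
Bouguer slab correction = 0.04193 × 2.88 × 3209.0 = 387.51 mGal
Simple Bouguer anomaly = 353.92 − (387.51) = -33.59 mGal

-33.6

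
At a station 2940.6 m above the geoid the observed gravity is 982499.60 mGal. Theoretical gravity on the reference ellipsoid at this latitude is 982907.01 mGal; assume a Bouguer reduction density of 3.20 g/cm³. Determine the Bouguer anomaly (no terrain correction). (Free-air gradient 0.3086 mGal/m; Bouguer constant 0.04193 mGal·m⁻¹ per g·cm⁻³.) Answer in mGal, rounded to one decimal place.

Free-air correction = 0.3086 × 2940.6 = 907.47 mGal
Free-air anomaly = 982499.60 − 982907.01 + (907.47) = 500.06 mGal
Bouguer slab correction = 0.04193 × 3.20 × 2940.6 = 394.56 mGal
Simple Bouguer anomaly = 500.06 − (394.56) = 105.50 mGal

105.5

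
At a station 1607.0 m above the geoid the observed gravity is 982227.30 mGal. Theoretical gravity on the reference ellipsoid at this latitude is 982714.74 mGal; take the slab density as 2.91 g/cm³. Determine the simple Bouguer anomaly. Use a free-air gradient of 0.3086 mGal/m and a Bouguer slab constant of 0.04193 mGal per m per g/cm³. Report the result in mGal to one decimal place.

-187.6

Free-air correction = 0.3086 × 1607.0 = 495.92 mGal
Free-air anomaly = 982227.30 − 982714.74 + (495.92) = 8.48 mGal
Bouguer slab correction = 0.04193 × 2.91 × 1607.0 = 196.08 mGal
Simple Bouguer anomaly = 8.48 − (196.08) = -187.60 mGal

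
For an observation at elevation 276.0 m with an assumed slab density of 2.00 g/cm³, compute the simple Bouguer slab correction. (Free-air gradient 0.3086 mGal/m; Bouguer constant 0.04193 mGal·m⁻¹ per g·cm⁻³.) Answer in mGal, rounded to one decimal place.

Bouguer slab correction = 0.04193 × 2.00 × 276.0 = 23.1 mGal

23.1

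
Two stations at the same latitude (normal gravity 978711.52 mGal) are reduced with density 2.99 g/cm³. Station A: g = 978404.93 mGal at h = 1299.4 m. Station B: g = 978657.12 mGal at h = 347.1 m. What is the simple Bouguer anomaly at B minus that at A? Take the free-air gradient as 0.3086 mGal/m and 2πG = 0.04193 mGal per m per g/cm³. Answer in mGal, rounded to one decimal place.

Δg_SB(A) = 978404.93 − 978711.52 + 0.3086×1299.4 − 0.04193×2.99×1299.4 = -68.50 mGal
Δg_SB(B) = 978657.12 − 978711.52 + 0.3086×347.1 − 0.04193×2.99×347.1 = 9.20 mGal
Difference = 9.20 − (-68.50) = 77.70 mGal

77.7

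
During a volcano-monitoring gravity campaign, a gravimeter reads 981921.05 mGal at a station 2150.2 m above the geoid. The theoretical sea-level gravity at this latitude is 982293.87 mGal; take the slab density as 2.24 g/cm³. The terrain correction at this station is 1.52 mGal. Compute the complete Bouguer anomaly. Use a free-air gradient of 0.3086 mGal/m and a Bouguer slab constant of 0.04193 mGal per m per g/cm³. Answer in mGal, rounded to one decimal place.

90.3

Free-air correction = 0.3086 × 2150.2 = 663.55 mGal
Free-air anomaly = 981921.05 − 982293.87 + (663.55) = 290.73 mGal
Bouguer slab correction = 0.04193 × 2.24 × 2150.2 = 201.95 mGal
Simple Bouguer anomaly = 290.73 − (201.95) = 88.78 mGal
Complete Bouguer anomaly = 88.78 + 1.52 = 90.30 mGal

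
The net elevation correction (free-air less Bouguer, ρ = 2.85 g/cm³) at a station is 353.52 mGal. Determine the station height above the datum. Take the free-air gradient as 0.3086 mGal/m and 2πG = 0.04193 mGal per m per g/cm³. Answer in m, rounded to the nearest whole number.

1869

Combined gradient = 0.3086 − 0.04193 × 2.85 = 0.1890995 mGal/m
h = 353.52 / 0.1890995 = 1869.49 m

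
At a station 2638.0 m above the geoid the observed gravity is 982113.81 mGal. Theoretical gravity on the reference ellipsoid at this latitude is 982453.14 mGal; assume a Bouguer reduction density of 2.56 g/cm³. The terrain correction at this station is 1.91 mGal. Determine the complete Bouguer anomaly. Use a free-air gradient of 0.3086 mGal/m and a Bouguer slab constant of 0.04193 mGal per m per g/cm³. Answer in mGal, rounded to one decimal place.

193.5

Free-air correction = 0.3086 × 2638.0 = 814.09 mGal
Free-air anomaly = 982113.81 − 982453.14 + (814.09) = 474.76 mGal
Bouguer slab correction = 0.04193 × 2.56 × 2638.0 = 283.17 mGal
Simple Bouguer anomaly = 474.76 − (283.17) = 191.59 mGal
Complete Bouguer anomaly = 191.59 + 1.91 = 193.50 mGal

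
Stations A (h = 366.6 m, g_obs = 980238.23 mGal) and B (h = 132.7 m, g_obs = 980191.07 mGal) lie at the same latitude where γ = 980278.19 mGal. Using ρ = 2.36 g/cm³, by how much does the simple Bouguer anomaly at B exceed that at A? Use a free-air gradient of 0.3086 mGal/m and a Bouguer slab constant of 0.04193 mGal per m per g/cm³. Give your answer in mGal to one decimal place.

Δg_SB(A) = 980238.23 − 980278.19 + 0.3086×366.6 − 0.04193×2.36×366.6 = 36.90 mGal
Δg_SB(B) = 980191.07 − 980278.19 + 0.3086×132.7 − 0.04193×2.36×132.7 = -59.30 mGal
Difference = -59.30 − (36.90) = -96.20 mGal

-96.2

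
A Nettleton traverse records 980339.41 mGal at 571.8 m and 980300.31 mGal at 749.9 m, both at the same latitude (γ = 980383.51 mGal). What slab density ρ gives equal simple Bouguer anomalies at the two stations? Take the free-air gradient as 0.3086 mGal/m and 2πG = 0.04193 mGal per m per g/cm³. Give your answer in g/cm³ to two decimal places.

2.12

Δg_obs = 980300.31 − 980339.41 = -39.10 mGal over Δh = 749.9 − 571.8 = 178.1 m
Equal Bouguer anomalies ⇒ Δg_obs + (0.3086 − 0.04193ρ)·Δh = 0
0.3086 − 0.04193ρ = −Δg_obs/Δh = 0.21954
ρ = (0.3086 − 0.21954) / 0.04193 = 2.12 g/cm³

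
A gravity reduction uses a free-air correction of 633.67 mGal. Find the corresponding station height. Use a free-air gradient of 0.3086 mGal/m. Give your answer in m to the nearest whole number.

2053

h = 633.67 / 0.3086 = 2053.37 m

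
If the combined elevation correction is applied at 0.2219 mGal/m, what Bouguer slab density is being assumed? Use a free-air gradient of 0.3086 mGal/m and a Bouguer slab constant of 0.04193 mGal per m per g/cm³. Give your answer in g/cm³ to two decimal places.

2.07

0.2219 = 0.3086 − 0.04193 × ρ
ρ = (0.3086 − 0.2219) / 0.04193 = 2.07 g/cm³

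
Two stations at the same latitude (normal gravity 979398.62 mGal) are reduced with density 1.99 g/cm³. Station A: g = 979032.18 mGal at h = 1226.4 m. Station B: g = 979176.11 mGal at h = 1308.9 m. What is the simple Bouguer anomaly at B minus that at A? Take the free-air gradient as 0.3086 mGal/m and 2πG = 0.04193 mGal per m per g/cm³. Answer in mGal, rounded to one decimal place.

Δg_SB(A) = 979032.18 − 979398.62 + 0.3086×1226.4 − 0.04193×1.99×1226.4 = -90.30 mGal
Δg_SB(B) = 979176.11 − 979398.62 + 0.3086×1308.9 − 0.04193×1.99×1308.9 = 72.20 mGal
Difference = 72.20 − (-90.30) = 162.50 mGal

162.5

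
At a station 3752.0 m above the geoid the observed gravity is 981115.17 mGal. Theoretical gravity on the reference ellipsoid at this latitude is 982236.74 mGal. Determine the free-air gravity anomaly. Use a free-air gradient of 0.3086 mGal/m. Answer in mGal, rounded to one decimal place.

36.3

Free-air correction = 0.3086 × 3752.0 = 1157.87 mGal
Free-air anomaly = 981115.17 − 982236.74 + (1157.87) = 36.30 mGal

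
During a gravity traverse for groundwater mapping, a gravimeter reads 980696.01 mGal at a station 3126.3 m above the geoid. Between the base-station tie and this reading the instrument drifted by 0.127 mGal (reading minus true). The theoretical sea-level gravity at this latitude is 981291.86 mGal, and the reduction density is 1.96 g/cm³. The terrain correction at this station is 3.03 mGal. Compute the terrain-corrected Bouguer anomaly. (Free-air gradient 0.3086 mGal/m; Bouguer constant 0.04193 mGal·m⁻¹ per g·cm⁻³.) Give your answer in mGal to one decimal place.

Drift-corrected reading = 980696.01 − (0.127) = 980695.883 mGal
Free-air correction = 0.3086 × 3126.3 = 964.78 mGal
Free-air anomaly = 980695.883 − 981291.86 + (964.78) = 368.803 mGal
Bouguer slab correction = 0.04193 × 1.96 × 3126.3 = 256.93 mGal
Simple Bouguer anomaly = 368.803 − (256.93) = 111.873 mGal
Complete Bouguer anomaly = 111.873 + 3.03 = 114.903 mGal

114.9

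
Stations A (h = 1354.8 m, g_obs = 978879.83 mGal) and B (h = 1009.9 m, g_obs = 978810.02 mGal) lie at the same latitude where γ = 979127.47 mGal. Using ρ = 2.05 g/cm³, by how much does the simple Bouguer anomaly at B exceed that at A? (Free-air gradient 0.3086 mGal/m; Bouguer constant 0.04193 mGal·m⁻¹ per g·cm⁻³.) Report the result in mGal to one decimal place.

-146.6

Δg_SB(A) = 978879.83 − 979127.47 + 0.3086×1354.8 − 0.04193×2.05×1354.8 = 54.00 mGal
Δg_SB(B) = 978810.02 − 979127.47 + 0.3086×1009.9 − 0.04193×2.05×1009.9 = -92.60 mGal
Difference = -92.60 − (54.00) = -146.60 mGal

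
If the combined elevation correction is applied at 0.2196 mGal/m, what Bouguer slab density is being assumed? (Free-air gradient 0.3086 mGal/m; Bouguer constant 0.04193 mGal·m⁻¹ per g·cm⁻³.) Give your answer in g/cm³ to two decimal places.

0.2196 = 0.3086 − 0.04193 × ρ
ρ = (0.3086 − 0.2196) / 0.04193 = 2.12 g/cm³

2.12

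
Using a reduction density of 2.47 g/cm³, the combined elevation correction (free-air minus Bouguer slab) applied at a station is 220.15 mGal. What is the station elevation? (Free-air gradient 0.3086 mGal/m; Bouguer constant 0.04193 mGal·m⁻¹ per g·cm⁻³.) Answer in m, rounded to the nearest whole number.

1074

Combined gradient = 0.3086 − 0.04193 × 2.47 = 0.2050329 mGal/m
h = 220.15 / 0.2050329 = 1073.73 m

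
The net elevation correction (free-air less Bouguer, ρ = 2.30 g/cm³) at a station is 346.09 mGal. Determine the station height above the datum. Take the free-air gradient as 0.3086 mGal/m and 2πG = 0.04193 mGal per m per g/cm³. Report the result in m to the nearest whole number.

Combined gradient = 0.3086 − 0.04193 × 2.30 = 0.2121610 mGal/m
h = 346.09 / 0.2121610 = 1631.26 m

1631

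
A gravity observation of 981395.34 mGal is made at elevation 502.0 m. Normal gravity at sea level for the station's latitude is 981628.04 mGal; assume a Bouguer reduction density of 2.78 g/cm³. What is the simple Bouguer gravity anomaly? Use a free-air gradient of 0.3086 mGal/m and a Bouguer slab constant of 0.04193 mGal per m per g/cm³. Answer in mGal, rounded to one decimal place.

Free-air correction = 0.3086 × 502.0 = 154.92 mGal
Free-air anomaly = 981395.34 − 981628.04 + (154.92) = -77.78 mGal
Bouguer slab correction = 0.04193 × 2.78 × 502.0 = 58.52 mGal
Simple Bouguer anomaly = -77.78 − (58.52) = -136.30 mGal

-136.3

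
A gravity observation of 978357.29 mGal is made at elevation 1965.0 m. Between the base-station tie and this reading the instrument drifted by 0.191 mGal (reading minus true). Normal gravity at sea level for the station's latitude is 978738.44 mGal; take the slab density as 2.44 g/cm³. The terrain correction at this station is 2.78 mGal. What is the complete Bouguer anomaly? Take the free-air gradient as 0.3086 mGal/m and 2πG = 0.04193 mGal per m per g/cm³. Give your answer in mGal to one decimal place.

26.8

Drift-corrected reading = 978357.29 − (0.191) = 978357.099 mGal
Free-air correction = 0.3086 × 1965.0 = 606.40 mGal
Free-air anomaly = 978357.099 − 978738.44 + (606.40) = 225.059 mGal
Bouguer slab correction = 0.04193 × 2.44 × 1965.0 = 201.04 mGal
Simple Bouguer anomaly = 225.059 − (201.04) = 24.019 mGal
Complete Bouguer anomaly = 24.019 + 2.78 = 26.799 mGal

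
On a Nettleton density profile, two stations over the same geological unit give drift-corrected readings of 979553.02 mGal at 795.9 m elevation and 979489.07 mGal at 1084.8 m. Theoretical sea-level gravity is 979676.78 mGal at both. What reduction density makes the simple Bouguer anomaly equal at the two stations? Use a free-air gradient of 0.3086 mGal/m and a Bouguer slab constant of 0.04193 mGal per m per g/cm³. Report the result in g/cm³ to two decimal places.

Δg_obs = 979489.07 − 979553.02 = -63.95 mGal over Δh = 1084.8 − 795.9 = 288.9 m
Equal Bouguer anomalies ⇒ Δg_obs + (0.3086 − 0.04193ρ)·Δh = 0
0.3086 − 0.04193ρ = −Δg_obs/Δh = 0.22136
ρ = (0.3086 − 0.22136) / 0.04193 = 2.08 g/cm³

2.08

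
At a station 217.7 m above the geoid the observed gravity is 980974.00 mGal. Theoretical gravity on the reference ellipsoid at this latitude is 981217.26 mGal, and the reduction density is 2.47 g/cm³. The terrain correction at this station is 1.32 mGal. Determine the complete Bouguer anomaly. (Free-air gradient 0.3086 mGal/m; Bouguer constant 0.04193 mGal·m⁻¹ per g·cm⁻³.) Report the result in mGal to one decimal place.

Free-air correction = 0.3086 × 217.7 = 67.18 mGal
Free-air anomaly = 980974.00 − 981217.26 + (67.18) = -176.08 mGal
Bouguer slab correction = 0.04193 × 2.47 × 217.7 = 22.55 mGal
Simple Bouguer anomaly = -176.08 − (22.55) = -198.63 mGal
Complete Bouguer anomaly = -198.63 + 1.32 = -197.31 mGal

-197.3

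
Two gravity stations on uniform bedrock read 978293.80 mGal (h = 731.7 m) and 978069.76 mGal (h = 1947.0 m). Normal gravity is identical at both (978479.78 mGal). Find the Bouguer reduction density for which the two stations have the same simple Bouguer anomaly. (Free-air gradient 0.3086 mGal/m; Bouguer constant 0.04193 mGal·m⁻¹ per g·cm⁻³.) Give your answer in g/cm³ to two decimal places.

Δg_obs = 978069.76 − 978293.80 = -224.04 mGal over Δh = 1947.0 − 731.7 = 1215.3 m
Equal Bouguer anomalies ⇒ Δg_obs + (0.3086 − 0.04193ρ)·Δh = 0
0.3086 − 0.04193ρ = −Δg_obs/Δh = 0.18435
ρ = (0.3086 − 0.18435) / 0.04193 = 2.96 g/cm³

2.96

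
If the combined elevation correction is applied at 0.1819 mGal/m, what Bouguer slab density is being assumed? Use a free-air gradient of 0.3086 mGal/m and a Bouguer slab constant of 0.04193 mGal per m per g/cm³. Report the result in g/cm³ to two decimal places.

3.02

0.1819 = 0.3086 − 0.04193 × ρ
ρ = (0.3086 − 0.1819) / 0.04193 = 3.02 g/cm³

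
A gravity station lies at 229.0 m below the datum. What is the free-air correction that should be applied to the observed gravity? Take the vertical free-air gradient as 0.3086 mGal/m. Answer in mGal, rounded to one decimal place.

Free-air correction = 0.3086 × -229.0 = -70.7 mGal

-70.7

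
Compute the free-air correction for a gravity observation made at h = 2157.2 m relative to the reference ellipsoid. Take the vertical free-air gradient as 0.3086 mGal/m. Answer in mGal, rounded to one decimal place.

Free-air correction = 0.3086 × 2157.2 = 665.7 mGal

665.7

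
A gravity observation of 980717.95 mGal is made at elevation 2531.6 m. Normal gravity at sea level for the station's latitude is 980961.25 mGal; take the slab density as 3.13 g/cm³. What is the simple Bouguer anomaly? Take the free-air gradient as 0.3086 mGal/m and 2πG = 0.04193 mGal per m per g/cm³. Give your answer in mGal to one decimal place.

Free-air correction = 0.3086 × 2531.6 = 781.25 mGal
Free-air anomaly = 980717.95 − 980961.25 + (781.25) = 537.95 mGal
Bouguer slab correction = 0.04193 × 3.13 × 2531.6 = 332.25 mGal
Simple Bouguer anomaly = 537.95 − (332.25) = 205.70 mGal

205.7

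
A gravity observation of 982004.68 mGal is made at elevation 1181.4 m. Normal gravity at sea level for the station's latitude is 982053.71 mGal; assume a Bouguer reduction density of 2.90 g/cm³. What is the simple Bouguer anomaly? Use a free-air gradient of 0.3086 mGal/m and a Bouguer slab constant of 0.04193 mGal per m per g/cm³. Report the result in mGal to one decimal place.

Free-air correction = 0.3086 × 1181.4 = 364.58 mGal
Free-air anomaly = 982004.68 − 982053.71 + (364.58) = 315.55 mGal
Bouguer slab correction = 0.04193 × 2.90 × 1181.4 = 143.65 mGal
Simple Bouguer anomaly = 315.55 − (143.65) = 171.90 mGal

171.9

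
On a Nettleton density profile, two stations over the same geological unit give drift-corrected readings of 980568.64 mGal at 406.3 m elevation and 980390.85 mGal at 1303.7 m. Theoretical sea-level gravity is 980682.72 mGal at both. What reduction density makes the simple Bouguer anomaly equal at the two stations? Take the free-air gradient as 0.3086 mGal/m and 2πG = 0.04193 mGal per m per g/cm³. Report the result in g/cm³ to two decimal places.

Δg_obs = 980390.85 − 980568.64 = -177.79 mGal over Δh = 1303.7 − 406.3 = 897.4 m
Equal Bouguer anomalies ⇒ Δg_obs + (0.3086 − 0.04193ρ)·Δh = 0
0.3086 − 0.04193ρ = −Δg_obs/Δh = 0.19812
ρ = (0.3086 − 0.19812) / 0.04193 = 2.63 g/cm³

2.63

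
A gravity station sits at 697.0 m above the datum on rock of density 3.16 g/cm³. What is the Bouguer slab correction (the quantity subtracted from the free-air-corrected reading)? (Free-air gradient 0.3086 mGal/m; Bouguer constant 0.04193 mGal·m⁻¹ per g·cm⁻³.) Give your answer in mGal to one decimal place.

Bouguer slab correction = 0.04193 × 3.16 × 697.0 = 92.4 mGal

92.4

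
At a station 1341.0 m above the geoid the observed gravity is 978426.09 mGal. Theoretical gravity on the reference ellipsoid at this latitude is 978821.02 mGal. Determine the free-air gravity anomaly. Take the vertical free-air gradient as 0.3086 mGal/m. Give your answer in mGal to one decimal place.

Free-air correction = 0.3086 × 1341.0 = 413.83 mGal
Free-air anomaly = 978426.09 − 978821.02 + (413.83) = 18.90 mGal

18.9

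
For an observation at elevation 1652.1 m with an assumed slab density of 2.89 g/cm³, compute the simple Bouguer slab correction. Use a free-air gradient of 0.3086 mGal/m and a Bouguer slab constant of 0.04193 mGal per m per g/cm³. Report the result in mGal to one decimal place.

200.2

Bouguer slab correction = 0.04193 × 2.89 × 1652.1 = 200.2 mGal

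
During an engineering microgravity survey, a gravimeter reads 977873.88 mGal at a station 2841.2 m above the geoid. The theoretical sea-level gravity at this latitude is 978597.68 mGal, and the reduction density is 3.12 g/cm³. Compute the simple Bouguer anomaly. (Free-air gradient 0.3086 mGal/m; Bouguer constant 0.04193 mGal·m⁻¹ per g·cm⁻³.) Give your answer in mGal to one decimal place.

Free-air correction = 0.3086 × 2841.2 = 876.79 mGal
Free-air anomaly = 977873.88 − 978597.68 + (876.79) = 152.99 mGal
Bouguer slab correction = 0.04193 × 3.12 × 2841.2 = 371.69 mGal
Simple Bouguer anomaly = 152.99 − (371.69) = -218.70 mGal

-218.7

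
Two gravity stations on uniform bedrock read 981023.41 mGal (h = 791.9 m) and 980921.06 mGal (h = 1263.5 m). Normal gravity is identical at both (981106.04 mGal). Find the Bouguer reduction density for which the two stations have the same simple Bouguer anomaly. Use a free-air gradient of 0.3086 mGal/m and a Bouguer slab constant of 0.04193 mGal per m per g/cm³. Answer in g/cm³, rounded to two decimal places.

Δg_obs = 980921.06 − 981023.41 = -102.35 mGal over Δh = 1263.5 − 791.9 = 471.6 m
Equal Bouguer anomalies ⇒ Δg_obs + (0.3086 − 0.04193ρ)·Δh = 0
0.3086 − 0.04193ρ = −Δg_obs/Δh = 0.21703
ρ = (0.3086 − 0.21703) / 0.04193 = 2.18 g/cm³

2.18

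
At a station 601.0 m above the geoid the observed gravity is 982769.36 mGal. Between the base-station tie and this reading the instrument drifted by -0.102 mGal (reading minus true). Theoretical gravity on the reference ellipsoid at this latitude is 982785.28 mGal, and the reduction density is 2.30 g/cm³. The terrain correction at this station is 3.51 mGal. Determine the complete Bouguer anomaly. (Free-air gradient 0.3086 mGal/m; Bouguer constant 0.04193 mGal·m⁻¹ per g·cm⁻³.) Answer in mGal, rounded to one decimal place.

115.2

Drift-corrected reading = 982769.36 − (-0.102) = 982769.462 mGal
Free-air correction = 0.3086 × 601.0 = 185.47 mGal
Free-air anomaly = 982769.462 − 982785.28 + (185.47) = 169.652 mGal
Bouguer slab correction = 0.04193 × 2.30 × 601.0 = 57.96 mGal
Simple Bouguer anomaly = 169.652 − (57.96) = 111.692 mGal
Complete Bouguer anomaly = 111.692 + 3.51 = 115.202 mGal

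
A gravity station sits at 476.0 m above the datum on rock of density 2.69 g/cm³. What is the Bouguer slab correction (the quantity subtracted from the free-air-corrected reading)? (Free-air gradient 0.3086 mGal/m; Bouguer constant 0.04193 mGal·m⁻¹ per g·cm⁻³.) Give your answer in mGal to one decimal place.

Bouguer slab correction = 0.04193 × 2.69 × 476.0 = 53.7 mGal

53.7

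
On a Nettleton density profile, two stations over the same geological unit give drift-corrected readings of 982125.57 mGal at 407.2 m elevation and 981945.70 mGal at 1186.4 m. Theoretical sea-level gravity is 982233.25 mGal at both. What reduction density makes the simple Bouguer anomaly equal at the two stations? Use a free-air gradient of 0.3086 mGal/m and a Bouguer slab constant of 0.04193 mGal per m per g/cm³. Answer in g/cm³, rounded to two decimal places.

Δg_obs = 981945.70 − 982125.57 = -179.87 mGal over Δh = 1186.4 − 407.2 = 779.2 m
Equal Bouguer anomalies ⇒ Δg_obs + (0.3086 − 0.04193ρ)·Δh = 0
0.3086 − 0.04193ρ = −Δg_obs/Δh = 0.23084
ρ = (0.3086 − 0.23084) / 0.04193 = 1.85 g/cm³

1.85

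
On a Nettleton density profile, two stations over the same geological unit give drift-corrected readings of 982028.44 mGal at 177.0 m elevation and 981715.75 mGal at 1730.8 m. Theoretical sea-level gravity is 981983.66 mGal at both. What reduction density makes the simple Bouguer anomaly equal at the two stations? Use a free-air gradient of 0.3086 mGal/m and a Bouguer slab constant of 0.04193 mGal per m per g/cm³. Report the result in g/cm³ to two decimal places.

2.56

Δg_obs = 981715.75 − 982028.44 = -312.69 mGal over Δh = 1730.8 − 177.0 = 1553.8 m
Equal Bouguer anomalies ⇒ Δg_obs + (0.3086 − 0.04193ρ)·Δh = 0
0.3086 − 0.04193ρ = −Δg_obs/Δh = 0.20124
ρ = (0.3086 − 0.20124) / 0.04193 = 2.56 g/cm³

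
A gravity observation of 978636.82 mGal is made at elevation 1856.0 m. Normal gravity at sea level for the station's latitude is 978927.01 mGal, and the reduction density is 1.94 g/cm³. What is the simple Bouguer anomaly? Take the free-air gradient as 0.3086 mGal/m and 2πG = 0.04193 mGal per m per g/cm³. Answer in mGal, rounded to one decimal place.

Free-air correction = 0.3086 × 1856.0 = 572.76 mGal
Free-air anomaly = 978636.82 − 978927.01 + (572.76) = 282.57 mGal
Bouguer slab correction = 0.04193 × 1.94 × 1856.0 = 150.97 mGal
Simple Bouguer anomaly = 282.57 − (150.97) = 131.60 mGal

131.6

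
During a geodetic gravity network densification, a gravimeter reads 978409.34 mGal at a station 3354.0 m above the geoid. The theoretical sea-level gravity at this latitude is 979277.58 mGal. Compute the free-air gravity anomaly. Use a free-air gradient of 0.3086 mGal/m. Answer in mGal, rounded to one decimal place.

Free-air correction = 0.3086 × 3354.0 = 1035.04 mGal
Free-air anomaly = 978409.34 − 979277.58 + (1035.04) = 166.80 mGal

166.8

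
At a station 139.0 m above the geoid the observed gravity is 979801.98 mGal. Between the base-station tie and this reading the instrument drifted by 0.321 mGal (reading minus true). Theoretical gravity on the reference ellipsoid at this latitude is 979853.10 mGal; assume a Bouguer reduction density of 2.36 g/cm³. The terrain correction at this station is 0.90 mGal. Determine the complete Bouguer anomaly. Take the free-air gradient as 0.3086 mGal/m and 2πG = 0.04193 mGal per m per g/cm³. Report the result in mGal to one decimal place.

Drift-corrected reading = 979801.98 − (0.321) = 979801.659 mGal
Free-air correction = 0.3086 × 139.0 = 42.90 mGal
Free-air anomaly = 979801.659 − 979853.10 + (42.90) = -8.541 mGal
Bouguer slab correction = 0.04193 × 2.36 × 139.0 = 13.75 mGal
Simple Bouguer anomaly = -8.541 − (13.75) = -22.291 mGal
Complete Bouguer anomaly = -22.291 + 0.90 = -21.391 mGal

-21.4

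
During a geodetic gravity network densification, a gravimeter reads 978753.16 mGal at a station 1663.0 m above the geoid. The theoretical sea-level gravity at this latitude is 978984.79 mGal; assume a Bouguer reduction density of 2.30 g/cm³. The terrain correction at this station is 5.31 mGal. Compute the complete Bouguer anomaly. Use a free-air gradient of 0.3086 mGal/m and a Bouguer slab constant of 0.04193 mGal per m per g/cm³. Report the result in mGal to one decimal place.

126.5

Free-air correction = 0.3086 × 1663.0 = 513.20 mGal
Free-air anomaly = 978753.16 − 978984.79 + (513.20) = 281.57 mGal
Bouguer slab correction = 0.04193 × 2.30 × 1663.0 = 160.38 mGal
Simple Bouguer anomaly = 281.57 − (160.38) = 121.19 mGal
Complete Bouguer anomaly = 121.19 + 5.31 = 126.50 mGal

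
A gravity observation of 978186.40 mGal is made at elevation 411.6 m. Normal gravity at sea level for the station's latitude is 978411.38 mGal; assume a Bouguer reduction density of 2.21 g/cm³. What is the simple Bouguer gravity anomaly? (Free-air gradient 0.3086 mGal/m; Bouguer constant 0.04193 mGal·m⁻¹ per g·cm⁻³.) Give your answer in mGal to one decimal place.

-136.1

Free-air correction = 0.3086 × 411.6 = 127.02 mGal
Free-air anomaly = 978186.40 − 978411.38 + (127.02) = -97.96 mGal
Bouguer slab correction = 0.04193 × 2.21 × 411.6 = 38.14 mGal
Simple Bouguer anomaly = -97.96 − (38.14) = -136.10 mGal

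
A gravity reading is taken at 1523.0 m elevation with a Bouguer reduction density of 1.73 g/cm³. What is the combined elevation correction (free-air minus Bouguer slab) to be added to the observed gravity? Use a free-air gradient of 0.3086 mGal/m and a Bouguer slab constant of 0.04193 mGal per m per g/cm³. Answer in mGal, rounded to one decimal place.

Combined gradient = 0.3086 − 0.04193 × 1.73 = 0.2360611 mGal/m
Combined elevation correction = 0.2360611 × 1523.0 = 359.5 mGal

359.5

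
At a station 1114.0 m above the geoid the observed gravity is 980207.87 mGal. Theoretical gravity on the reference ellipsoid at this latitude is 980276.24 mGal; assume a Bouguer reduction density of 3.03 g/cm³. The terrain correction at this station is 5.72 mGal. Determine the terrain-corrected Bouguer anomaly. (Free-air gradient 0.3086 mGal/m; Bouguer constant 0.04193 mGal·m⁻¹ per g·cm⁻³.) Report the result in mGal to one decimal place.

139.6

Free-air correction = 0.3086 × 1114.0 = 343.78 mGal
Free-air anomaly = 980207.87 − 980276.24 + (343.78) = 275.41 mGal
Bouguer slab correction = 0.04193 × 3.03 × 1114.0 = 141.53 mGal
Simple Bouguer anomaly = 275.41 − (141.53) = 133.88 mGal
Complete Bouguer anomaly = 133.88 + 5.72 = 139.60 mGal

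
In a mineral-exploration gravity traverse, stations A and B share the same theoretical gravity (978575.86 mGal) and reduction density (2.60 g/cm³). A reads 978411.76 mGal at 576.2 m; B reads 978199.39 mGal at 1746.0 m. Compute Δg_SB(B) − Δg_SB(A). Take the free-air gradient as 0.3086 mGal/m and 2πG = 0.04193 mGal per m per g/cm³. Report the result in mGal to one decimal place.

Δg_SB(A) = 978411.76 − 978575.86 + 0.3086×576.2 − 0.04193×2.60×576.2 = -49.10 mGal
Δg_SB(B) = 978199.39 − 978575.86 + 0.3086×1746.0 − 0.04193×2.60×1746.0 = -28.00 mGal
Difference = -28.00 − (-49.10) = 21.10 mGal

21.1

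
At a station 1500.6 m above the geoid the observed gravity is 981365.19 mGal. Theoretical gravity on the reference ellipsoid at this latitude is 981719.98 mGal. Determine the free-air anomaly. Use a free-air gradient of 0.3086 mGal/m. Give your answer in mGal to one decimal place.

108.3

Free-air correction = 0.3086 × 1500.6 = 463.09 mGal
Free-air anomaly = 981365.19 − 981719.98 + (463.09) = 108.30 mGal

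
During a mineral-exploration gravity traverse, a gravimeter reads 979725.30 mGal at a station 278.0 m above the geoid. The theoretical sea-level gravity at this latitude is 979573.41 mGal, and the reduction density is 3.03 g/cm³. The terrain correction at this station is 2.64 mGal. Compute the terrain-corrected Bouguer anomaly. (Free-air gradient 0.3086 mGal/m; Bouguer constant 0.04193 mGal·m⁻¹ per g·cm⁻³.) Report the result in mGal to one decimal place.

Free-air correction = 0.3086 × 278.0 = 85.79 mGal
Free-air anomaly = 979725.30 − 979573.41 + (85.79) = 237.68 mGal
Bouguer slab correction = 0.04193 × 3.03 × 278.0 = 35.32 mGal
Simple Bouguer anomaly = 237.68 − (35.32) = 202.36 mGal
Complete Bouguer anomaly = 202.36 + 2.64 = 205.00 mGal

205.0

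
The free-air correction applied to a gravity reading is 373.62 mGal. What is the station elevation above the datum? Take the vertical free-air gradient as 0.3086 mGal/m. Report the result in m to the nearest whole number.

1211

h = 373.62 / 0.3086 = 1210.69 m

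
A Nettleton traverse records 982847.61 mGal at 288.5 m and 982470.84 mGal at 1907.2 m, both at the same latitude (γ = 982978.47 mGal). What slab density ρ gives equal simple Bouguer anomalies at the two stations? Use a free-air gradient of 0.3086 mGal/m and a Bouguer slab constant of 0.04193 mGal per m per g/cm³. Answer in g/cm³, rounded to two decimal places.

Δg_obs = 982470.84 − 982847.61 = -376.77 mGal over Δh = 1907.2 − 288.5 = 1618.7 m
Equal Bouguer anomalies ⇒ Δg_obs + (0.3086 − 0.04193ρ)·Δh = 0
0.3086 − 0.04193ρ = −Δg_obs/Δh = 0.23276
ρ = (0.3086 − 0.23276) / 0.04193 = 1.81 g/cm³

1.81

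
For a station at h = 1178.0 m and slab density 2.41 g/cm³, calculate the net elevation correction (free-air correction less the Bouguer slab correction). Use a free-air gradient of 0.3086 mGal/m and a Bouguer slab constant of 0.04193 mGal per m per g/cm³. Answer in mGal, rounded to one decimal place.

Combined gradient = 0.3086 − 0.04193 × 2.41 = 0.2075487 mGal/m
Combined elevation correction = 0.2075487 × 1178.0 = 244.5 mGal

244.5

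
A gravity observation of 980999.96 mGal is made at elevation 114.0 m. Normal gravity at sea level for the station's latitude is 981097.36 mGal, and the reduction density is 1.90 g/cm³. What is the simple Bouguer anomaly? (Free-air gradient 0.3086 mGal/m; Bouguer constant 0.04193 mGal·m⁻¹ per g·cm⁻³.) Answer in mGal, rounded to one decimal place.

Free-air correction = 0.3086 × 114.0 = 35.18 mGal
Free-air anomaly = 980999.96 − 981097.36 + (35.18) = -62.22 mGal
Bouguer slab correction = 0.04193 × 1.90 × 114.0 = 9.08 mGal
Simple Bouguer anomaly = -62.22 − (9.08) = -71.30 mGal

-71.3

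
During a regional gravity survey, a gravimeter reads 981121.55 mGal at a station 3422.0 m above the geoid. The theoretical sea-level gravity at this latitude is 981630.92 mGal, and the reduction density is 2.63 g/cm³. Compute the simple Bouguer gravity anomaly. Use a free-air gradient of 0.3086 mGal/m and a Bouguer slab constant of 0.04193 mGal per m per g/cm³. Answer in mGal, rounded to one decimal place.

169.3

Free-air correction = 0.3086 × 3422.0 = 1056.03 mGal
Free-air anomaly = 981121.55 − 981630.92 + (1056.03) = 546.66 mGal
Bouguer slab correction = 0.04193 × 2.63 × 3422.0 = 377.36 mGal
Simple Bouguer anomaly = 546.66 − (377.36) = 169.30 mGal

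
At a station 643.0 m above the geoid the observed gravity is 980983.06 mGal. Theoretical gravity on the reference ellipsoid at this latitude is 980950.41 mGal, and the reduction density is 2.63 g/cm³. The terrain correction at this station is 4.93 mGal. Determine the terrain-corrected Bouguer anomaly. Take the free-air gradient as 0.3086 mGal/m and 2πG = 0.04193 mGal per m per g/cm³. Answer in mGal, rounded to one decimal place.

Free-air correction = 0.3086 × 643.0 = 198.43 mGal
Free-air anomaly = 980983.06 − 980950.41 + (198.43) = 231.08 mGal
Bouguer slab correction = 0.04193 × 2.63 × 643.0 = 70.91 mGal
Simple Bouguer anomaly = 231.08 − (70.91) = 160.17 mGal
Complete Bouguer anomaly = 160.17 + 4.93 = 165.10 mGal

165.1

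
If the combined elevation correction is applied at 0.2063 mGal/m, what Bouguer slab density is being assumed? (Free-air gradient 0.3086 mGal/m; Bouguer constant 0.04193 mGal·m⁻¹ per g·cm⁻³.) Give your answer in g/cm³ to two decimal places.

2.44

0.2063 = 0.3086 − 0.04193 × ρ
ρ = (0.3086 − 0.2063) / 0.04193 = 2.44 g/cm³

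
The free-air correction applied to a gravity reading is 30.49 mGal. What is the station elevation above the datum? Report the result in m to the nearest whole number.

h = 30.49 / 0.3086 = 98.80 m

99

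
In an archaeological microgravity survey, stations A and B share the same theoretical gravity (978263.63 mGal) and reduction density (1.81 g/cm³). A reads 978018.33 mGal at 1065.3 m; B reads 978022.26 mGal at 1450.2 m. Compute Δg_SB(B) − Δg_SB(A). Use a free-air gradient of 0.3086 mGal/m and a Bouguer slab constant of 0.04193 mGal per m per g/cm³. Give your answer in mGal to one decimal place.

Δg_SB(A) = 978018.33 − 978263.63 + 0.3086×1065.3 − 0.04193×1.81×1065.3 = 2.60 mGal
Δg_SB(B) = 978022.26 − 978263.63 + 0.3086×1450.2 − 0.04193×1.81×1450.2 = 96.10 mGal
Difference = 96.10 − (2.60) = 93.50 mGal

93.5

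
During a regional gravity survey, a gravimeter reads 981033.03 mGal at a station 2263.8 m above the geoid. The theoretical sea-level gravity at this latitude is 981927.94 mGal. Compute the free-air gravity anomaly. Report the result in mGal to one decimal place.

Free-air correction = 0.3086 × 2263.8 = 698.61 mGal
Free-air anomaly = 981033.03 − 981927.94 + (698.61) = -196.30 mGal

-196.3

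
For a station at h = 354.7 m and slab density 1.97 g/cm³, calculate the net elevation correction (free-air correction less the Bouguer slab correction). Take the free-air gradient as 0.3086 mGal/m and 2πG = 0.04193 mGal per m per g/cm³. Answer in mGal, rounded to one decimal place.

Combined gradient = 0.3086 − 0.04193 × 1.97 = 0.2259979 mGal/m
Combined elevation correction = 0.2259979 × 354.7 = 80.2 mGal

80.2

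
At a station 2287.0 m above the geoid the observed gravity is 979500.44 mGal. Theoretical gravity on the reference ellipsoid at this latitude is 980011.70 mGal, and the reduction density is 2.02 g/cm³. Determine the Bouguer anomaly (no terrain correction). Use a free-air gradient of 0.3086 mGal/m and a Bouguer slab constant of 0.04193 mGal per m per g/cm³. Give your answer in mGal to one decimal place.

Free-air correction = 0.3086 × 2287.0 = 705.77 mGal
Free-air anomaly = 979500.44 − 980011.70 + (705.77) = 194.51 mGal
Bouguer slab correction = 0.04193 × 2.02 × 2287.0 = 193.71 mGal
Simple Bouguer anomaly = 194.51 − (193.71) = 0.80 mGal

0.8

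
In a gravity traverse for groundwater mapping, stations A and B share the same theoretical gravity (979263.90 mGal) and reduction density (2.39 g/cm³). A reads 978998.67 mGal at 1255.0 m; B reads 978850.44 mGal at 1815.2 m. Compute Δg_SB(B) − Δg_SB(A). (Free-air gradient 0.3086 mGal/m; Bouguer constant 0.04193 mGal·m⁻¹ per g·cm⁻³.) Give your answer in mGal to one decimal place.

Δg_SB(A) = 978998.67 − 979263.90 + 0.3086×1255.0 − 0.04193×2.39×1255.0 = -3.70 mGal
Δg_SB(B) = 978850.44 − 979263.90 + 0.3086×1815.2 − 0.04193×2.39×1815.2 = -35.20 mGal
Difference = -35.20 − (-3.70) = -31.50 mGal

-31.5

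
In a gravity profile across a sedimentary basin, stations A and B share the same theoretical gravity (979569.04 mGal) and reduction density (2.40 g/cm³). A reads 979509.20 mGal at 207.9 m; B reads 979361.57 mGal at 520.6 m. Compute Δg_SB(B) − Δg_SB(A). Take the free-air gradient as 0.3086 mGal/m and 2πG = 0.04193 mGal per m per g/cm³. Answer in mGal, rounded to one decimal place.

-82.6

Δg_SB(A) = 979509.20 − 979569.04 + 0.3086×207.9 − 0.04193×2.40×207.9 = -16.60 mGal
Δg_SB(B) = 979361.57 − 979569.04 + 0.3086×520.6 − 0.04193×2.40×520.6 = -99.20 mGal
Difference = -99.20 − (-16.60) = -82.60 mGal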